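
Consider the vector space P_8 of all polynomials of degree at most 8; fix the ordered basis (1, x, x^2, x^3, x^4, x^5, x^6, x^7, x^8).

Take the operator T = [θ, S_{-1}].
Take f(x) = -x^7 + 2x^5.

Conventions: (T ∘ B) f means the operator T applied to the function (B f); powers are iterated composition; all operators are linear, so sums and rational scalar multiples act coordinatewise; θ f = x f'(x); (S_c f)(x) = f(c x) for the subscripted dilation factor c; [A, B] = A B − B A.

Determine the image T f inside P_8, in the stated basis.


the result is g(x) = 0

S_{-1} f = x^7 - 2x^5
θ S_{-1} f = 7x^7 - 10x^5
θ f = -7x^7 + 10x^5
S_{-1} θ f = 7x^7 - 10x^5
[θ, S_{-1}] f = 0


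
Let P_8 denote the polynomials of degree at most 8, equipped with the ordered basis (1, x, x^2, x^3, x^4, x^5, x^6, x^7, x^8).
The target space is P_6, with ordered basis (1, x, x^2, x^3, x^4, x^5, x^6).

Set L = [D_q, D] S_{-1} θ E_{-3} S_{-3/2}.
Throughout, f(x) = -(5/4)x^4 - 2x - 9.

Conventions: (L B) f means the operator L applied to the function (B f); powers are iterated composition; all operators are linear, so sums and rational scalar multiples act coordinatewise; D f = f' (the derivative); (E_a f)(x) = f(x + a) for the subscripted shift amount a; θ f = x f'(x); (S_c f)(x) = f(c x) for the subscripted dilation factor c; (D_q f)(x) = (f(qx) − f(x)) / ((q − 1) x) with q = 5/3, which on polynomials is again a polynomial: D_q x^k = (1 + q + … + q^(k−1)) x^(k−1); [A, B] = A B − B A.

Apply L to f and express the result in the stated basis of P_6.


S_{-3/2} f = -(405/64)x^4 + 3x - 9
E_{-3} S_{-3/2} f = -(405/64)x^4 + (1215/16)x^3 - (10935/32)x^2 + (10983/16)x - 33957/64
θ E_{-3} S_{-3/2} f = -(405/16)x^4 + (3645/16)x^3 - (10935/16)x^2 + (10983/16)x
S_{-1} θ E_{-3} S_{-3/2} f = -(405/16)x^4 - (3645/16)x^3 - (10935/16)x^2 - (10983/16)x
D (S_{-1} θ E_{-3}) S_{-3/2} f = -(405/4)x^3 - (10935/16)x^2 - (10935/8)x - 10983/16
D_q D (S_{-1} θ E_{-3}) S_{-3/2} f = -(2205/4)x^2 - (3645/2)x - 10935/8
D_q (S_{-1} θ E_{-3}) S_{-3/2} f = -255x^3 - (19845/16)x^2 - (3645/2)x - 10983/16
D D_q (S_{-1} θ E_{-3}) S_{-3/2} f = -765x^2 - (19845/8)x - 3645/2
[D_q, D] (S_{-1} θ E_{-3}) S_{-3/2} f = (855/4)x^2 + (5265/8)x + 3645/8

the result is g(x) = (855/4)x^2 + (5265/8)x + 3645/8


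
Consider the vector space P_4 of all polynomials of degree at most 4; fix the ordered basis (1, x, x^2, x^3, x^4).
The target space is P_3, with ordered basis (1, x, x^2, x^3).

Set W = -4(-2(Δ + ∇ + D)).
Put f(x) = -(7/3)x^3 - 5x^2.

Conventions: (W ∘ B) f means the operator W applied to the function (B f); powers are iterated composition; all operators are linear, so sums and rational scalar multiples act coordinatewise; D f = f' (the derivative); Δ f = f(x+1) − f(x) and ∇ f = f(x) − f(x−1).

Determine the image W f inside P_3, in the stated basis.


Δ f = -7x^2 - 17x - 22/3
∇ f = -7x^2 - 3x + 8/3
D f = -7x^2 - 10x
(Δ + ∇ + D) f = -21x^2 - 30x - 14/3
(-2(Δ + ∇ + D)) f = 42x^2 + 60x + 28/3
(-4(-2(Δ + ∇ + D))) f = -168x^2 - 240x - 112/3

the image equals g(x) = -168x^2 - 240x - 112/3


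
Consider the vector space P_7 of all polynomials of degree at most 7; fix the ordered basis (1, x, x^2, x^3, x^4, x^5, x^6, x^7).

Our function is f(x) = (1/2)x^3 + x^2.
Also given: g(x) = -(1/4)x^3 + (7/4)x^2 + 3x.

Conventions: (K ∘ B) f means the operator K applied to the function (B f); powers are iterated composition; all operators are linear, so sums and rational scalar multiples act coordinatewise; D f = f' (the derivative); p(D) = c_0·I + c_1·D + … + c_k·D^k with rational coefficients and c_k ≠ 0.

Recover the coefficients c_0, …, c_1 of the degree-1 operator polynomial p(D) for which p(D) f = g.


D^0 f = (1/2)x^3 + x^2
D^1 f = (3/2)x^2 + 2x
matching coefficients of g against c_0 f + c_1 Df + … from the top degree down determines the c_i
solution: c_0 = -1/2, c_1 = 3/2

c_0 = -1/2, c_1 = 3/2


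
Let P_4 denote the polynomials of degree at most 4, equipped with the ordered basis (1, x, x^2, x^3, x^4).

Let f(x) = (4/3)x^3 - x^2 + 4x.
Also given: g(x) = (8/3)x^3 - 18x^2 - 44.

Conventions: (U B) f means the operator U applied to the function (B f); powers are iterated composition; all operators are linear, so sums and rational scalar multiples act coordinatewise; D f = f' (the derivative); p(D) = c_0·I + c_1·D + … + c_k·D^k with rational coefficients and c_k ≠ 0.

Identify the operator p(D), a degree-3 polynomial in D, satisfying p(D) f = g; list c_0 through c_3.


D^0 f = (4/3)x^3 - x^2 + 4x
D^1 f = 4x^2 - 2x + 4
D^2 f = 8x - 2
D^3 f = 8
matching coefficients of g against c_0 f + c_1 Df + … from the top degree down determines the c_i
solution: c_0 = 2, c_1 = -4, c_2 = -2, c_3 = -4

p(D) = 2·I − 4·D − 2·D^2 − 4·D^3, i.e. c_0 = 2, c_1 = -4, c_2 = -2, c_3 = -4


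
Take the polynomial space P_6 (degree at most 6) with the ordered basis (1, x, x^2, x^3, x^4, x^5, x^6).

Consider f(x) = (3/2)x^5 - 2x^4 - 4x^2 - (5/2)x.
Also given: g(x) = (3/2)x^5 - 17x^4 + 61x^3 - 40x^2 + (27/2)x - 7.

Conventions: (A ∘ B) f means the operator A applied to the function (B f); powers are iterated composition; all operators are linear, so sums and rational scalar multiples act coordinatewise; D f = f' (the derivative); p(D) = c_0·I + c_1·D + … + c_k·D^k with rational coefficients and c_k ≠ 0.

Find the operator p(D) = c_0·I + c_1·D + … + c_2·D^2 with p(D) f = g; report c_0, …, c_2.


D^0 f = (3/2)x^5 - 2x^4 - 4x^2 - (5/2)x
D^1 f = (15/2)x^4 - 8x^3 - 8x - 5/2
D^2 f = 30x^3 - 24x^2 - 8
matching coefficients of g against c_0 f + c_1 Df + … from the top degree down determines the c_i
solution: c_0 = 1, c_1 = -2, c_2 = 3/2

p(D) = I − 2·D + (3/2)·D^2, i.e. c_0 = 1, c_1 = -2, c_2 = 3/2


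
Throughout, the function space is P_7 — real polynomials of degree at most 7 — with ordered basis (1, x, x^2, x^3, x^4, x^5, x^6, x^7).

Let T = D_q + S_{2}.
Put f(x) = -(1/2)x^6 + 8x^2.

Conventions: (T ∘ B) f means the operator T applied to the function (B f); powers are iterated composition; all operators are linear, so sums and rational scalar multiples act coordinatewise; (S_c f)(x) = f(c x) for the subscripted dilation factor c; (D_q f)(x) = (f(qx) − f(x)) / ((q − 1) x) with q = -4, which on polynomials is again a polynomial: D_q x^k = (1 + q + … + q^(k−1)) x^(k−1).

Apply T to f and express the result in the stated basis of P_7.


the image equals g(x) = -32x^6 + (819/2)x^5 + 32x^2 - 24x

D_q f = (819/2)x^5 - 24x
S_{2} f = -32x^6 + 32x^2
(D_q + S_{2}) f = -32x^6 + (819/2)x^5 + 32x^2 - 24x


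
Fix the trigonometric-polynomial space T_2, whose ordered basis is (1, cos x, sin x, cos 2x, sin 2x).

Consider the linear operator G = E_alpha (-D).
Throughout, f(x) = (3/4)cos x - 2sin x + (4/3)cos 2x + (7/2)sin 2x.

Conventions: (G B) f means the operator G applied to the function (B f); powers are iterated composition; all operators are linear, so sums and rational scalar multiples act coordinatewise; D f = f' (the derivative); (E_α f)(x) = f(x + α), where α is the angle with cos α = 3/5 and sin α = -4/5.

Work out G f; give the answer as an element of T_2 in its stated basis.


the image equals g(x) = (3/5)cos x + (41/20)sin x - (3/5)cos 2x - (112/15)sin 2x

D f = -2cos x - (3/4)sin x + 7cos 2x - (8/3)sin 2x
(-D) f = 2cos x + (3/4)sin x - 7cos 2x + (8/3)sin 2x
E_alpha (-D) f = (3/5)cos x + (41/20)sin x - (3/5)cos 2x - (112/15)sin 2x


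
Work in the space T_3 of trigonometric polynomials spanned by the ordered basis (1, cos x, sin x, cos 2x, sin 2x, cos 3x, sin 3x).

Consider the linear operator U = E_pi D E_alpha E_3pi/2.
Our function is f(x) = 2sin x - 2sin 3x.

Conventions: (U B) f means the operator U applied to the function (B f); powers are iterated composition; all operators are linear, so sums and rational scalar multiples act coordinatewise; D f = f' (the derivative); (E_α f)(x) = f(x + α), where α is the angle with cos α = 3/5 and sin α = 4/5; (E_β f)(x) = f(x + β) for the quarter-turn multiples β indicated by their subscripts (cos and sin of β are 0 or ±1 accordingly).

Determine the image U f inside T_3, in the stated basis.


E_3pi/2 f = -2cos x - 2cos 3x
E_alpha E_3pi/2 f = -(6/5)cos x + (8/5)sin x + (234/125)cos 3x + (88/125)sin 3x
D (E_alpha E_3pi/2) f = (8/5)cos x + (6/5)sin x + (264/125)cos 3x - (702/125)sin 3x
E_pi D (E_alpha E_3pi/2) f = -(8/5)cos x - (6/5)sin x - (264/125)cos 3x + (702/125)sin 3x

the result is g(x) = -(8/5)cos x - (6/5)sin x - (264/125)cos 3x + (702/125)sin 3x


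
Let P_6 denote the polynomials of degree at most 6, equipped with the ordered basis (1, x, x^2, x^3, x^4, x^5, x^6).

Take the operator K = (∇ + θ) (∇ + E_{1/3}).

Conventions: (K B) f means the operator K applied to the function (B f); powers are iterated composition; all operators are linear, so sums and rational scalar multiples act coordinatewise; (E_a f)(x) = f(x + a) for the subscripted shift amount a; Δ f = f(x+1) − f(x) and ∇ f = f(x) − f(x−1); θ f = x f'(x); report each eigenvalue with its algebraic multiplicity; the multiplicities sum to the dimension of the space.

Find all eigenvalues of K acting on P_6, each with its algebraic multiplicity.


image of 1: 0
image of x: x + 1
image of x^2: 2x^2 + (14/3)x + 5/3
image of x^3: 3x^3 + 11x^2 + (7/3)x - 17/3
image of x^4: 4x^4 + 20x^3 - (2/3)x^2 - (500/27)x + 373/27
image of x^5: 5x^5 + (95/3)x^4 - 10x^3 - (970/27)x^2 + (5195/81)x - 2419/81
image of x^6: 6x^6 + 46x^5 - (85/3)x^4 - (460/9)x^3 + (4795/27)x^2 - (14026/81)x + 5015/81
the matrix is upper triangular; its diagonal is (0, 1, 2, 3, 4, 5, 6)
for a triangular matrix the eigenvalues are the diagonal entries, with algebraic multiplicity their repetition count

λ = 0 (multiplicity 1), λ = 1 (multiplicity 1), λ = 2 (multiplicity 1), λ = 3 (multiplicity 1), λ = 4 (multiplicity 1), λ = 5 (multiplicity 1), λ = 6 (multiplicity 1)


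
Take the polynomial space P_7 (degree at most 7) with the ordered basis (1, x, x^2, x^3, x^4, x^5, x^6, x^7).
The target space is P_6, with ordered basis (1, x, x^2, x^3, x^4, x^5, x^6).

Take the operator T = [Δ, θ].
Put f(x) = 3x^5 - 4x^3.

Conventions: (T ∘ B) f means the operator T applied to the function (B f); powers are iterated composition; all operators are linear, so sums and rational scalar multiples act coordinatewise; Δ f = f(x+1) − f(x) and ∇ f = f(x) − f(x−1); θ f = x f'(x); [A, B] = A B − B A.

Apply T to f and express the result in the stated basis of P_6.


θ f = 15x^5 - 12x^3
Δ θ f = 75x^4 + 150x^3 + 114x^2 + 39x + 3
Δ f = 15x^4 + 30x^3 + 18x^2 + 3x - 1
θ Δ f = 60x^4 + 90x^3 + 36x^2 + 3x
[Δ, θ] f = 15x^4 + 60x^3 + 78x^2 + 36x + 3

g(x) = 15x^4 + 60x^3 + 78x^2 + 36x + 3


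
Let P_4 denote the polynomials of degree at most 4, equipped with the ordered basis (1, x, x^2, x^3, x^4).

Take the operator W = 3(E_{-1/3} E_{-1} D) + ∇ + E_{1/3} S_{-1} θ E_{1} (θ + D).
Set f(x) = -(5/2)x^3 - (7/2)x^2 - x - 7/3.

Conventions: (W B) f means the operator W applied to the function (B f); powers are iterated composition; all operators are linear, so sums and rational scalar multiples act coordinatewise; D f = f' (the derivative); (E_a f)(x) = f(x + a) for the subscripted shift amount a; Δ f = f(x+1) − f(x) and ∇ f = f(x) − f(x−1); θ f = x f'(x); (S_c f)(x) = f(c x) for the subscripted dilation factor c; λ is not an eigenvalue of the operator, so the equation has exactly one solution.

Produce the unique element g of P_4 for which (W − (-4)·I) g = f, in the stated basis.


the image equals g(x) = (1/2)x^3 - (17/8)x^2 + (281/36)x - 13079/864

write g with unknown coordinates in the stated basis and equate coefficients in (W − (-4)·I) g = f
solving from the highest basis element down gives g = (1/2)x^3 - (17/8)x^2 + (281/36)x - 13079/864
check: W g = -(9/2)x^3 + 5x^2 - (290/9)x + 12575/216
so W g − (-4)·g = -(5/2)x^3 - (7/2)x^2 - x - 7/3 = f ✓


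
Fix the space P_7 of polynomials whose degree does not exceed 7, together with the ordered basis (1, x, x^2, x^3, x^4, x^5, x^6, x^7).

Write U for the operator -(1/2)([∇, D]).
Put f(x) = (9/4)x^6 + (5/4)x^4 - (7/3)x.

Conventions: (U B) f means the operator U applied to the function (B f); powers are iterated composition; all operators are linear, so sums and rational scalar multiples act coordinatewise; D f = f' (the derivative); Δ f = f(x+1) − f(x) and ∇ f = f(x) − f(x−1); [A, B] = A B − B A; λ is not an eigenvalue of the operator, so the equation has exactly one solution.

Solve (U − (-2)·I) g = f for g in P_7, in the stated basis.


write g with unknown coordinates in the stated basis and equate coefficients in (U − (-2)·I) g = f
solving from the highest basis element down gives g = (9/8)x^6 + (5/8)x^4 - (7/6)x
check: U g = 0
so U g − (-2)·g = (9/4)x^6 + (5/4)x^4 - (7/3)x = f ✓

g(x) = (9/8)x^6 + (5/8)x^4 - (7/6)x


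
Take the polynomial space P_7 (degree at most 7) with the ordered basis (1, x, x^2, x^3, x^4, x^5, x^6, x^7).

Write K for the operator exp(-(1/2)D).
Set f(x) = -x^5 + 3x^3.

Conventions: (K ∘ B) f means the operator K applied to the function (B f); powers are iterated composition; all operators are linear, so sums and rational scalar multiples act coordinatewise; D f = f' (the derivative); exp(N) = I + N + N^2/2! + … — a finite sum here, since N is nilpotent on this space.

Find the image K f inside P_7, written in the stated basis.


g(x) = -x^5 + (5/2)x^4 + (1/2)x^3 - (13/4)x^2 + (31/16)x - 11/32

order-1 term: (5/2)x^4 - (9/2)x^2
order-2 term: -(5/2)x^3 + (9/4)x
order-3 term: (5/4)x^2 - 3/8
order-4 term: -(5/16)x
order-5 term: 1/32
the series for exp(-(1/2)D) f terminates at order 5
exp(-(1/2)D) f = -x^5 + (5/2)x^4 + (1/2)x^3 - (13/4)x^2 + (31/16)x - 11/32


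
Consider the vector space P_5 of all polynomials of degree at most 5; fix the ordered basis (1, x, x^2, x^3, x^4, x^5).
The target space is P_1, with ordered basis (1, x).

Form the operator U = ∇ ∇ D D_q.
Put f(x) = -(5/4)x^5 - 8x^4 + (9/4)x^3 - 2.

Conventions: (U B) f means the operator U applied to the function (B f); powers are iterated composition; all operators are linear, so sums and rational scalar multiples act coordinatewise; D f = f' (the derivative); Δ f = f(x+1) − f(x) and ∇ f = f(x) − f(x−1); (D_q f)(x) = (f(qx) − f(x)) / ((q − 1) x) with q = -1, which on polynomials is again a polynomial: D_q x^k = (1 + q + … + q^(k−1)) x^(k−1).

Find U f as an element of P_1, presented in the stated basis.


the result is g(x) = -30x + 30

D_q f = -(5/4)x^4 + (9/4)x^2
D D_q f = -5x^3 + (9/2)x
∇ D D_q f = -15x^2 + 15x - 1/2
∇ (∇ D) D_q f = -30x + 30


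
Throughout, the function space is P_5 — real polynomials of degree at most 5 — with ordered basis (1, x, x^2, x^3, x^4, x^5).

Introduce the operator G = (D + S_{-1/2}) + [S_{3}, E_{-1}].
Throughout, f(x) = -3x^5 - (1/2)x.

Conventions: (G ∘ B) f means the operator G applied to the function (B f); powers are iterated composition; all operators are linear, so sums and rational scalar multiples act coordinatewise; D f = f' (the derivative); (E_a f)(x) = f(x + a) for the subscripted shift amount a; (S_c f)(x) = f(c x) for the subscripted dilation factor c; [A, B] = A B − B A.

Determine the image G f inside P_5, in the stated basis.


the image equals g(x) = (3/32)x^5 - 2445x^4 + 6480x^3 - 7020x^2 + (14401/4)x - 1455/2

D f = -15x^4 - 1/2
S_{-1/2} f = (3/32)x^5 + (1/4)x
(D + S_{-1/2}) f = (3/32)x^5 - 15x^4 + (1/4)x - 1/2
E_{-1} f = -3x^5 + 15x^4 - 30x^3 + 30x^2 - (31/2)x + 7/2
S_{3} E_{-1} f = -729x^5 + 1215x^4 - 810x^3 + 270x^2 - (93/2)x + 7/2
S_{3} f = -729x^5 - (3/2)x
E_{-1} S_{3} f = -729x^5 + 3645x^4 - 7290x^3 + 7290x^2 - (7293/2)x + 1461/2
[S_{3}, E_{-1}] f = -2430x^4 + 6480x^3 - 7020x^2 + 3600x - 727
((D + S_{-1/2}) + [S_{3}, E_{-1}]) f = (3/32)x^5 - 2445x^4 + 6480x^3 - 7020x^2 + (14401/4)x - 1455/2


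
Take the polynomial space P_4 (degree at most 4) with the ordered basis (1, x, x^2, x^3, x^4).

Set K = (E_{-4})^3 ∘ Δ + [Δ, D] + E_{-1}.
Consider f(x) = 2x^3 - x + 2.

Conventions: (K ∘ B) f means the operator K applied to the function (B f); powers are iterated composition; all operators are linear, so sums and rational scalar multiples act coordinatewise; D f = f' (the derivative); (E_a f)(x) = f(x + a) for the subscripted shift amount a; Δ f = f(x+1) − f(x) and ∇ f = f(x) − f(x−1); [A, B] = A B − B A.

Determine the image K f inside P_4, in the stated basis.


Δ f = 6x^2 + 6x + 1
E_{-4} Δ f = 6x^2 - 42x + 73
E_{-4} E_{-4} Δ f = 6x^2 - 90x + 337
E_{-4} E_{-4} E_{-4} Δ f = 6x^2 - 138x + 793
D f = 6x^2 - 1
Δ D f = 12x + 6
Δ f = 6x^2 + 6x + 1
D Δ f = 12x + 6
[Δ, D] f = 0
E_{-1} f = 2x^3 - 6x^2 + 5x + 1
((E_{-4})^3 ∘ Δ + [Δ, D] + E_{-1}) f = 2x^3 - 133x + 794

the image equals g(x) = 2x^3 - 133x + 794


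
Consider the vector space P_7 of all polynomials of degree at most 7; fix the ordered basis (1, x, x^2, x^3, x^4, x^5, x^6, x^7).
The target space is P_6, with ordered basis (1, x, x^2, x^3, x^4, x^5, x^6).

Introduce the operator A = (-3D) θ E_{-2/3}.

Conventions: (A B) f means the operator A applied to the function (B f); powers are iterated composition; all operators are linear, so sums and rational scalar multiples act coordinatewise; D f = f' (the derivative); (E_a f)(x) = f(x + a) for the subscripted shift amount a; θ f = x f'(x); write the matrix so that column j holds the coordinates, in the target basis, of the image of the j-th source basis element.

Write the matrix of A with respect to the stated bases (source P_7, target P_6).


the matrix is [[0, -3, 4, -4, 32/9, -80/27, 64/27, -448/243]; [0, 0, -12, 24, -32, 320/9, -320/9, 896/27]; [0, 0, 0, -27, 72, -120, 160, -560/3]; [0, 0, 0, 0, -48, 160, -320, 4480/9]; [0, 0, 0, 0, 0, -75, 300, -700]; [0, 0, 0, 0, 0, 0, -108, 504]; [0, 0, 0, 0, 0, 0, 0, -147]] (rows listed top to bottom)

image of 1: 0
image of x: -3
image of x^2: -12x + 4
image of x^3: -27x^2 + 24x - 4
image of x^4: -48x^3 + 72x^2 - 32x + 32/9
image of x^5: -75x^4 + 160x^3 - 120x^2 + (320/9)x - 80/27
image of x^6: -108x^5 + 300x^4 - 320x^3 + 160x^2 - (320/9)x + 64/27
image of x^7: -147x^6 + 504x^5 - 700x^4 + (4480/9)x^3 - (560/3)x^2 + (896/27)x - 448/243
each image's coordinates form column j of the matrix


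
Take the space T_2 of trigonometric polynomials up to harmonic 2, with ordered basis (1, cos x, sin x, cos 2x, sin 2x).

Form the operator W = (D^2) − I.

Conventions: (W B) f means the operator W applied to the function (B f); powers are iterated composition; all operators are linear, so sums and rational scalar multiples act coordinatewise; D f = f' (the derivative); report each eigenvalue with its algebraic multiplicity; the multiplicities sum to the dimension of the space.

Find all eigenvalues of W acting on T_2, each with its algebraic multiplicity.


λ = -5 (multiplicity 2), λ = -2 (multiplicity 2), λ = -1 (multiplicity 1)

image of 1: -1
image of cos x: -2cos x
image of sin x: -2sin x
image of cos 2x: -5cos 2x
image of sin 2x: -5sin 2x
the matrix is diagonal; its diagonal is (-1, -2, -2, -5, -5)
for a triangular matrix the eigenvalues are the diagonal entries, with algebraic multiplicity their repetition count


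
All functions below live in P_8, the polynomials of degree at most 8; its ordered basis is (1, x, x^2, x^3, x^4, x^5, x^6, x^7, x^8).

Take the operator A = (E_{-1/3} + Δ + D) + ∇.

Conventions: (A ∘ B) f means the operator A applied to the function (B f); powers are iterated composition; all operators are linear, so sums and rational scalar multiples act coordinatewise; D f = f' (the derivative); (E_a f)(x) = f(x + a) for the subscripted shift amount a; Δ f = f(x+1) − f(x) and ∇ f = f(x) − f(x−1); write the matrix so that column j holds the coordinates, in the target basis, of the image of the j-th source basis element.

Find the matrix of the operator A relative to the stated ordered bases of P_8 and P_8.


image of 1: 1
image of x: x + 8/3
image of x^2: x^2 + (16/3)x + 1/9
image of x^3: x^3 + 8x^2 + (1/3)x + 53/27
image of x^4: x^4 + (32/3)x^3 + (2/3)x^2 + (212/27)x + 1/81
image of x^5: x^5 + (40/3)x^4 + (10/9)x^3 + (530/27)x^2 + (5/81)x + 485/243
image of x^6: x^6 + 16x^5 + (5/3)x^4 + (1060/27)x^3 + (5/27)x^2 + (970/81)x + 1/729
image of x^7: x^7 + (56/3)x^6 + (7/3)x^5 + (1855/27)x^4 + (35/81)x^3 + (3395/81)x^2 + (7/729)x + 4373/2187
image of x^8: x^8 + (64/3)x^7 + (28/9)x^6 + (2968/27)x^5 + (70/81)x^4 + (27160/243)x^3 + (28/729)x^2 + (34984/2187)x + 1/6561
each image's coordinates form column j of the matrix

the matrix is [[1, 8/3, 1/9, 53/27, 1/81, 485/243, 1/729, 4373/2187, 1/6561]; [0, 1, 16/3, 1/3, 212/27, 5/81, 970/81, 7/729, 34984/2187]; [0, 0, 1, 8, 2/3, 530/27, 5/27, 3395/81, 28/729]; [0, 0, 0, 1, 32/3, 10/9, 1060/27, 35/81, 27160/243]; [0, 0, 0, 0, 1, 40/3, 5/3, 1855/27, 70/81]; [0, 0, 0, 0, 0, 1, 16, 7/3, 2968/27]; [0, 0, 0, 0, 0, 0, 1, 56/3, 28/9]; [0, 0, 0, 0, 0, 0, 0, 1, 64/3]; [0, 0, 0, 0, 0, 0, 0, 0, 1]] (rows listed top to bottom)


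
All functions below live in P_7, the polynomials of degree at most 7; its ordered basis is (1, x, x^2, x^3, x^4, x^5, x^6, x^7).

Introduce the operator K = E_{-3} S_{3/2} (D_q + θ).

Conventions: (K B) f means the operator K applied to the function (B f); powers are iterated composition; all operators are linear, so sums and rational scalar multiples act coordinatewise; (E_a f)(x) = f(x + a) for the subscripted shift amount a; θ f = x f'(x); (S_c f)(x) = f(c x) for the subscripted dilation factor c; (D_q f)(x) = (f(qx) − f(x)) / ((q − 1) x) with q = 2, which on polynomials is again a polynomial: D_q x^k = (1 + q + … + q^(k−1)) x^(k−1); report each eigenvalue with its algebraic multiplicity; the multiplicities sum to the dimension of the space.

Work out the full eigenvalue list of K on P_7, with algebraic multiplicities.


image of 1: 0
image of x: (3/2)x - 7/2
image of x^2: (9/2)x^2 - (45/2)x + 27
image of x^3: (81/8)x^3 - (603/8)x^2 + (1431/8)x - 1053/8
image of x^4: (81/4)x^4 - (1539/8)x^3 + (5103/8)x^2 - (6561/8)x + 2187/8
image of x^5: (1215/32)x^5 - (13203/32)x^4 + (24543/16)x^3 - (28431/16)x^2 - (50301/32)x + 111537/32
image of x^6: (2187/32)x^6 - (24057/32)x^5 + (32805/16)x^4 + (98415/16)x^3 - (1476225/32)x^2 + (3011499/32)x - 531441/8
image of x^7: (15309/128)x^7 - (136323/128)x^6 - (439587/128)x^5 + (10530405/128)x^4 - (56588625/128)x^3 + (146854863/128)x^2 - (191850201/128)x + 101505231/128
the matrix is upper triangular; its diagonal is (0, 3/2, 9/2, 81/8, 81/4, 1215/32, 2187/32, 15309/128)
for a triangular matrix the eigenvalues are the diagonal entries, with algebraic multiplicity their repetition count

λ = 0 (multiplicity 1), λ = 3/2 (multiplicity 1), λ = 9/2 (multiplicity 1), λ = 81/8 (multiplicity 1), λ = 81/4 (multiplicity 1), λ = 1215/32 (multiplicity 1), λ = 2187/32 (multiplicity 1), λ = 15309/128 (multiplicity 1)


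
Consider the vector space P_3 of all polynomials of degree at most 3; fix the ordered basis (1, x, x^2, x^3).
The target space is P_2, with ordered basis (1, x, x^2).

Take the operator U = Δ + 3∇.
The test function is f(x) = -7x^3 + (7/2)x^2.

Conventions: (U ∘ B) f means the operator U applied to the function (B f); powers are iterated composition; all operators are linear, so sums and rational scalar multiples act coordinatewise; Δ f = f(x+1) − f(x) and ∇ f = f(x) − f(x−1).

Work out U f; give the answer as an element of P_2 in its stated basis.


the result is g(x) = -84x^2 + 70x - 35

Δ f = -21x^2 - 14x - 7/2
∇ f = -21x^2 + 28x - 21/2
(3∇) f = -63x^2 + 84x - 63/2
(Δ + 3∇) f = -84x^2 + 70x - 35


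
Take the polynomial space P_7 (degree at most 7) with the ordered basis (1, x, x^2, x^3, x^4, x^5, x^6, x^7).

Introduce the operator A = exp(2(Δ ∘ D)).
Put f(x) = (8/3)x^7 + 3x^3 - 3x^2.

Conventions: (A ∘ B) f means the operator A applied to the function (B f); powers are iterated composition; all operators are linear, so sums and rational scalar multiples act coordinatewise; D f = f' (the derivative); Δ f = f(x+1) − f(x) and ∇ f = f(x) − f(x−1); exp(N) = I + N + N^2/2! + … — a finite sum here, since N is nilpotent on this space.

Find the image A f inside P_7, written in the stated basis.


order-1 term: 224x^5 + 560x^4 + (2240/3)x^3 + 560x^2 + 260x + 130/3
order-2 term: 4480x^3 + 13440x^2 + 15680x + 6720
order-3 term: 17920x + 26880
the series for exp(2(Δ ∘ D)) f terminates at order 3
exp(2(Δ ∘ D)) f = (8/3)x^7 + 224x^5 + 560x^4 + (15689/3)x^3 + 13997x^2 + 33860x + 100930/3

the result is g(x) = (8/3)x^7 + 224x^5 + 560x^4 + (15689/3)x^3 + 13997x^2 + 33860x + 100930/3


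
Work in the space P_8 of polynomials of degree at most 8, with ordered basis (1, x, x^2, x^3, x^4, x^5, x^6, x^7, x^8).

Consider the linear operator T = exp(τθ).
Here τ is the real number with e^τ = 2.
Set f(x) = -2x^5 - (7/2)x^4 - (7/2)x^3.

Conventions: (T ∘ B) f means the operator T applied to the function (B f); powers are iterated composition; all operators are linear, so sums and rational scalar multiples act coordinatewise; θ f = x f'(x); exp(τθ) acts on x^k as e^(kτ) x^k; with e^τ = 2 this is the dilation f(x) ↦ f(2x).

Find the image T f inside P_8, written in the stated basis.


exp(τθ) x^k = e^(kτ) x^k; with e^τ = 2 this sends x^k to 2^k x^k
x^3 ↦ 8 x^3
x^4 ↦ 16 x^4
x^5 ↦ 32 x^5
applying this coordinatewise to f: exp(τθ) f = -64x^5 - 56x^4 - 28x^3

g(x) = -64x^5 - 56x^4 - 28x^3


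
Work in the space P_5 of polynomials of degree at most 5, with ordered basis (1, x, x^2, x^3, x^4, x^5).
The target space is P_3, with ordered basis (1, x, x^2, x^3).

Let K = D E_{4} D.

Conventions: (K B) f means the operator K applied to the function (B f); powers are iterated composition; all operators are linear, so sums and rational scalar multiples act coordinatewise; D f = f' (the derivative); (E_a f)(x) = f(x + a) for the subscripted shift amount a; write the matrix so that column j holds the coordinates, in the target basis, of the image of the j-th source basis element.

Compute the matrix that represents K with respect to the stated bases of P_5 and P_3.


image of 1: 0
image of x: 0
image of x^2: 2
image of x^3: 6x + 24
image of x^4: 12x^2 + 96x + 192
image of x^5: 20x^3 + 240x^2 + 960x + 1280
each image's coordinates form column j of the matrix

the matrix is [[0, 0, 2, 24, 192, 1280]; [0, 0, 0, 6, 96, 960]; [0, 0, 0, 0, 12, 240]; [0, 0, 0, 0, 0, 20]] (rows listed top to bottom)


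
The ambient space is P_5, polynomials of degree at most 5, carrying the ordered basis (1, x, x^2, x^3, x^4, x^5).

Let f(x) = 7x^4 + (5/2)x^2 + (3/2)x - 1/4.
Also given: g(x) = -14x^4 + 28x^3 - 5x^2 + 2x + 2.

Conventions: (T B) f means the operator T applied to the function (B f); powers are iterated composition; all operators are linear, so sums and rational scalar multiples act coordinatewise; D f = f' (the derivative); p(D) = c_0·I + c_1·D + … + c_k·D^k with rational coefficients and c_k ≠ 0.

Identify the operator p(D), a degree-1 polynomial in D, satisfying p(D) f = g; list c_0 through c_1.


D^0 f = 7x^4 + (5/2)x^2 + (3/2)x - 1/4
D^1 f = 28x^3 + 5x + 3/2
matching coefficients of g against c_0 f + c_1 Df + … from the top degree down determines the c_i
solution: c_0 = -2, c_1 = 1

c_0 = -2, c_1 = 1


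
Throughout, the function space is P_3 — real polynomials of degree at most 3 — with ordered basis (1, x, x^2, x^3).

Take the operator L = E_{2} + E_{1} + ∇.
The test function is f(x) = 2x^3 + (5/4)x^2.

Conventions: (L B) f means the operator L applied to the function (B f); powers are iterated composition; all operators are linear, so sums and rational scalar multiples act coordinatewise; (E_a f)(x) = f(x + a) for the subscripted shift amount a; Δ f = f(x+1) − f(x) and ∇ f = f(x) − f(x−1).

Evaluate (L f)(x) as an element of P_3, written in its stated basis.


E_{2} f = 2x^3 + (53/4)x^2 + 29x + 21
E_{1} f = 2x^3 + (29/4)x^2 + (17/2)x + 13/4
∇ f = 6x^2 - (7/2)x + 3/4
(E_{2} + E_{1} + ∇) f = 4x^3 + (53/2)x^2 + 34x + 25

the image equals g(x) = 4x^3 + (53/2)x^2 + 34x + 25


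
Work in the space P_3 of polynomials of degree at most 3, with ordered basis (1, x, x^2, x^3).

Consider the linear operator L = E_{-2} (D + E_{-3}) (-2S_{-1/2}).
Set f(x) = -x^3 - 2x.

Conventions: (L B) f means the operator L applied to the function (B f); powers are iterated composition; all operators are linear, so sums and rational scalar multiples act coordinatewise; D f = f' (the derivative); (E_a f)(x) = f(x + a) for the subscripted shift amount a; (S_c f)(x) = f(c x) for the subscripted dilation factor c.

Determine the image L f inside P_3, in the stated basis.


g(x) = -(1/4)x^3 + 3x^2 - (71/4)x + 145/4

S_{-1/2} f = (1/8)x^3 + x
(-2S_{-1/2}) f = -(1/4)x^3 - 2x
D (-2S_{-1/2}) f = -(3/4)x^2 - 2
E_{-3} (-2S_{-1/2}) f = -(1/4)x^3 + (9/4)x^2 - (35/4)x + 51/4
(D + E_{-3}) (-2S_{-1/2}) f = -(1/4)x^3 + (3/2)x^2 - (35/4)x + 43/4
E_{-2} (D + E_{-3}) (-2S_{-1/2}) f = -(1/4)x^3 + 3x^2 - (71/4)x + 145/4


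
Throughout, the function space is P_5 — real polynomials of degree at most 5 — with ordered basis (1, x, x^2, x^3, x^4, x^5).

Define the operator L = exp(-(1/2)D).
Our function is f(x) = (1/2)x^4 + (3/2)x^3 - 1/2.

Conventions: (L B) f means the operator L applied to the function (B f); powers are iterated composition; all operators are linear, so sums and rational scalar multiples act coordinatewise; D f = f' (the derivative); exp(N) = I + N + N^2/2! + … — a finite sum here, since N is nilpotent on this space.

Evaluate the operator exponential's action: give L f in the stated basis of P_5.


order-1 term: -x^3 - (9/4)x^2
order-2 term: (3/4)x^2 + (9/8)x
order-3 term: -(1/4)x - 3/16
order-4 term: 1/32
the series for exp(-(1/2)D) f terminates at order 4
exp(-(1/2)D) f = (1/2)x^4 + (1/2)x^3 - (3/2)x^2 + (7/8)x - 21/32

the result is g(x) = (1/2)x^4 + (1/2)x^3 - (3/2)x^2 + (7/8)x - 21/32


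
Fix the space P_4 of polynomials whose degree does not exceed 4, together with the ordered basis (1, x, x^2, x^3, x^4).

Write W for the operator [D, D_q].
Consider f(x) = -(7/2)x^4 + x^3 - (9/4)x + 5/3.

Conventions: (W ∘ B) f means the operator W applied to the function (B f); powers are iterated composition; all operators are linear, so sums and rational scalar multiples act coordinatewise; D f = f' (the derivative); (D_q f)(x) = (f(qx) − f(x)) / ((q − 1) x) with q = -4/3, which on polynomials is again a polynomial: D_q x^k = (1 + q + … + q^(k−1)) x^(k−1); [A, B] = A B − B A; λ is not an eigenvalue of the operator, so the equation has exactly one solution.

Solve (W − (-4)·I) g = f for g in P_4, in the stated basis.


the result is g(x) = -(7/8)x^4 + (1/4)x^3 - (539/288)x^2 - (29/36)x - 2333/3456

write g with unknown coordinates in the stated basis and equate coefficients in (W − (-4)·I) g = f
solving from the highest basis element down gives g = -(7/8)x^4 + (1/4)x^3 - (539/288)x^2 - (29/36)x - 2333/3456
check: W g = (539/72)x^2 + (35/36)x + 3773/864
so W g − (-4)·g = -(7/2)x^4 + x^3 - (9/4)x + 5/3 = f ✓


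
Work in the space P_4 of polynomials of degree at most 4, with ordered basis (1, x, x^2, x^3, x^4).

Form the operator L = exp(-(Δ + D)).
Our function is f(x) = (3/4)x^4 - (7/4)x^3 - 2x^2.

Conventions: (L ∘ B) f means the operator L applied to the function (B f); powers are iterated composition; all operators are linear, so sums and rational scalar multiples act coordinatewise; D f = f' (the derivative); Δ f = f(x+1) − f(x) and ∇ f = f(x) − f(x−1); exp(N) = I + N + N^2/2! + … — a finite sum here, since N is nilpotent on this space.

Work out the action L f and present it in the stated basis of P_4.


g(x) = (3/4)x^4 - (31/4)x^3 + 22x^2 - (67/4)x + 3/4

order-1 term: -6x^3 + 6x^2 + (41/4)x + 3
order-2 term: 18x^2 - 3x - 41/4
order-3 term: -24x - 4
order-4 term: 12
the series for exp(-(Δ + D)) f terminates at order 4
exp(-(Δ + D)) f = (3/4)x^4 - (31/4)x^3 + 22x^2 - (67/4)x + 3/4


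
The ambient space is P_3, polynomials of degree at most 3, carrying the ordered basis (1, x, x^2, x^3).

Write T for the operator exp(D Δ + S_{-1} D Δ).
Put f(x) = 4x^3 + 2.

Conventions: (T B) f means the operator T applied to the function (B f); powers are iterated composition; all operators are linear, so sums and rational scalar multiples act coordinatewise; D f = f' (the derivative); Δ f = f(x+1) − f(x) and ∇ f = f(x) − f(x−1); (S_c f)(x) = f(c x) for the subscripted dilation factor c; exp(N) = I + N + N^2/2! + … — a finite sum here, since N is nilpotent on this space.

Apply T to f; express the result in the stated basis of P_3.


order-1 term: 24
the series for exp(D Δ + S_{-1} D Δ) f terminates at order 1
exp(D Δ + S_{-1} D Δ) f = 4x^3 + 26

the image equals g(x) = 4x^3 + 26


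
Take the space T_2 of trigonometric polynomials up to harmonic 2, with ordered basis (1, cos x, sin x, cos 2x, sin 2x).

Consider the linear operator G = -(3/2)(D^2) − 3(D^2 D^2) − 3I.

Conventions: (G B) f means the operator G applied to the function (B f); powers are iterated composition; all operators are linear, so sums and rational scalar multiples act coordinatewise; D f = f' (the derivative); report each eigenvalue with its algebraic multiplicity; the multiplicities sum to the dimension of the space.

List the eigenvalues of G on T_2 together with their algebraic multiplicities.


image of 1: -3
image of cos x: -(9/2)cos x
image of sin x: -(9/2)sin x
image of cos 2x: -45cos 2x
image of sin 2x: -45sin 2x
the matrix is diagonal; its diagonal is (-3, -9/2, -9/2, -45, -45)
for a triangular matrix the eigenvalues are the diagonal entries, with algebraic multiplicity their repetition count

λ = -45 (multiplicity 2), λ = -9/2 (multiplicity 2), λ = -3 (multiplicity 1)


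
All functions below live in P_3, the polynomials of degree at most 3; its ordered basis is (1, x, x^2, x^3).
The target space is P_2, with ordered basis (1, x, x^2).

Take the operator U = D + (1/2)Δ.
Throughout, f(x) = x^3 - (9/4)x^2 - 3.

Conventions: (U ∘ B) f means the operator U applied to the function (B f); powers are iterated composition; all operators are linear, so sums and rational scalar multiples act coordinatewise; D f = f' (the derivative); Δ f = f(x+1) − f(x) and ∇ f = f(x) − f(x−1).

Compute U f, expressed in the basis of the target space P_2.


g(x) = (9/2)x^2 - (21/4)x - 5/8

D f = 3x^2 - (9/2)x
Δ f = 3x^2 - (3/2)x - 5/4
((1/2)Δ) f = (3/2)x^2 - (3/4)x - 5/8
(D + (1/2)Δ) f = (9/2)x^2 - (21/4)x - 5/8


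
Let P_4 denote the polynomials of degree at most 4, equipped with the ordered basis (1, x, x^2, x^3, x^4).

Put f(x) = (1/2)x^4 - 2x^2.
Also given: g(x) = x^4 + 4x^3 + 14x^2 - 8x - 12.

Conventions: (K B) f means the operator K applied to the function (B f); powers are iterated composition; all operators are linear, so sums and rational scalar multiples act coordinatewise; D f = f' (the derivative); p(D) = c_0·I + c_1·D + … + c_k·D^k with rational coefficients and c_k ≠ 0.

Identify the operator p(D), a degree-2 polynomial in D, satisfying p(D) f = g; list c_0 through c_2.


D^0 f = (1/2)x^4 - 2x^2
D^1 f = 2x^3 - 4x
D^2 f = 6x^2 - 4
matching coefficients of g against c_0 f + c_1 Df + … from the top degree down determines the c_i
solution: c_0 = 2, c_1 = 2, c_2 = 3

c_0 = 2, c_1 = 2, c_2 = 3


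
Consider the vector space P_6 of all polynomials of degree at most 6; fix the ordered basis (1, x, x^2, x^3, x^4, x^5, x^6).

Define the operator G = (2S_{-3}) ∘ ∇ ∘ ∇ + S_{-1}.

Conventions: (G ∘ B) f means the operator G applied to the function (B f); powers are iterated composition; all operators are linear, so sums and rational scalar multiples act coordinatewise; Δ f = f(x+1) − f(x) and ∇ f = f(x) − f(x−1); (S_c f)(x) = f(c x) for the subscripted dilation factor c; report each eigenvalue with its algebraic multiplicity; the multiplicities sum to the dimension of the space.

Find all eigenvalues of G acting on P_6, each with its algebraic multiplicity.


image of 1: 1
image of x: -x
image of x^2: x^2 + 4
image of x^3: -x^3 - 36x - 12
image of x^4: x^4 + 216x^2 + 144x + 28
image of x^5: -x^5 - 1080x^3 - 1080x^2 - 420x - 60
image of x^6: x^6 + 4860x^4 + 6480x^3 + 3780x^2 + 1080x + 124
the matrix is upper triangular; its diagonal is (1, -1, 1, -1, 1, -1, 1)
for a triangular matrix the eigenvalues are the diagonal entries, with algebraic multiplicity their repetition count

λ = -1 (multiplicity 3), λ = 1 (multiplicity 4)


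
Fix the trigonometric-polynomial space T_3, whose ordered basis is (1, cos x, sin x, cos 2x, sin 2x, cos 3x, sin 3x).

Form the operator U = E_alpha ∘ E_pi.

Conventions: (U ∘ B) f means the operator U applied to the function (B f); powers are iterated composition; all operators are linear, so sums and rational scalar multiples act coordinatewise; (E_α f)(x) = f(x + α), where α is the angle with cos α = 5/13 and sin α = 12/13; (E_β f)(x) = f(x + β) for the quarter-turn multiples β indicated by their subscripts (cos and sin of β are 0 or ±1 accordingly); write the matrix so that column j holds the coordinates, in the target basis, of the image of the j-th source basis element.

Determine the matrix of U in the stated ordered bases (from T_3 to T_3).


the matrix is [[1, 0, 0, 0, 0, 0, 0]; [0, -5/13, -12/13, 0, 0, 0, 0]; [0, 12/13, -5/13, 0, 0, 0, 0]; [0, 0, 0, -119/169, 120/169, 0, 0]; [0, 0, 0, -120/169, -119/169, 0, 0]; [0, 0, 0, 0, 0, 2035/2197, 828/2197]; [0, 0, 0, 0, 0, -828/2197, 2035/2197]] (rows listed top to bottom)

image of 1: 1
image of cos x: -(5/13)cos x + (12/13)sin x
image of sin x: -(12/13)cos x - (5/13)sin x
image of cos 2x: -(119/169)cos 2x - (120/169)sin 2x
image of sin 2x: (120/169)cos 2x - (119/169)sin 2x
image of cos 3x: (2035/2197)cos 3x - (828/2197)sin 3x
image of sin 3x: (828/2197)cos 3x + (2035/2197)sin 3x
each image's coordinates form column j of the matrix


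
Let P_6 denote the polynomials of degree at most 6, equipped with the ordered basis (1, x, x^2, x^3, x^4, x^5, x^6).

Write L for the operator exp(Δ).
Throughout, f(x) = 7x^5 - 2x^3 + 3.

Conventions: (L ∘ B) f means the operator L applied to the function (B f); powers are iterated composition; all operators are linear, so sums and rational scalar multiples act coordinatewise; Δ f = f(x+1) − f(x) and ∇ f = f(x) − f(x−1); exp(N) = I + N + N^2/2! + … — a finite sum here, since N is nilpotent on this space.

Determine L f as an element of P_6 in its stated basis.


the image equals g(x) = 7x^5 + 35x^4 + 138x^3 + 344x^2 + 513x + 357

order-1 term: 35x^4 + 70x^3 + 64x^2 + 29x + 5
order-2 term: 70x^3 + 210x^2 + 239x + 99
order-3 term: 70x^2 + 210x + 173
order-4 term: 35x + 70
order-5 term: 7
the series for exp(Δ) f terminates at order 5
exp(Δ) f = 7x^5 + 35x^4 + 138x^3 + 344x^2 + 513x + 357


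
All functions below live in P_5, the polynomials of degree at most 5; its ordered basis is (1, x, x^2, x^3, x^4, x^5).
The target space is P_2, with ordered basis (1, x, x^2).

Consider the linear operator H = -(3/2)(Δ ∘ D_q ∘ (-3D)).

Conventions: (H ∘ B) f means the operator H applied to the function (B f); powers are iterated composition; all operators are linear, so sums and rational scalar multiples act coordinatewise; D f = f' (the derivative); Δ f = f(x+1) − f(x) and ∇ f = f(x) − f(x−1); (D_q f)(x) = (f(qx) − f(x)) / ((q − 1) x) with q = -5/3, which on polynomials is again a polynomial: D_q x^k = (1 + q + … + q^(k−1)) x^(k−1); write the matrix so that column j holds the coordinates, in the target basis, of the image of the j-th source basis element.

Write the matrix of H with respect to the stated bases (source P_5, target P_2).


image of 1: 0
image of x: 0
image of x^2: 0
image of x^3: -9
image of x^4: 76x + 38
image of x^5: -170x^2 - 170x - 170/3
each image's coordinates form column j of the matrix

the matrix is [[0, 0, 0, -9, 38, -170/3]; [0, 0, 0, 0, 76, -170]; [0, 0, 0, 0, 0, -170]] (rows listed top to bottom)


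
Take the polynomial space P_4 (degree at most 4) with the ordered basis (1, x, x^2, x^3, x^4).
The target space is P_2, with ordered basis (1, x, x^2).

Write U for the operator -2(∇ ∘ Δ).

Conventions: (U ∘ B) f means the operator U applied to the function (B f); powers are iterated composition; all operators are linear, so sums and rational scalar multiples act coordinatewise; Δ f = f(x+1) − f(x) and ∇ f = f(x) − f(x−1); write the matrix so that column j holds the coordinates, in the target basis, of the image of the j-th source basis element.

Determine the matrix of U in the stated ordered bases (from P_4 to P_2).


the matrix is [[0, 0, -4, 0, -4]; [0, 0, 0, -12, 0]; [0, 0, 0, 0, -24]] (rows listed top to bottom)

image of 1: 0
image of x: 0
image of x^2: -4
image of x^3: -12x
image of x^4: -24x^2 - 4
each image's coordinates form column j of the matrix
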